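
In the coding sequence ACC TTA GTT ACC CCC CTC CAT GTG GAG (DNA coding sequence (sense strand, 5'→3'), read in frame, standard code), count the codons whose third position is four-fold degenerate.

Codon 1 ACC (Thr): third position 4-fold.
Codon 2 TTA (Leu): third position 2-fold.
Codon 3 GTT (Val): third position 4-fold.
Codon 4 ACC (Thr): third position 4-fold.
Codon 5 CCC (Pro): third position 4-fold.
Codon 6 CTC (Leu): third position 4-fold.
Codon 7 CAT (His): third position 2-fold.
Codon 8 GTG (Val): third position 4-fold.
Codon 9 GAG (Glu): third position 2-fold.
Four-fold degenerate third positions: 6.

6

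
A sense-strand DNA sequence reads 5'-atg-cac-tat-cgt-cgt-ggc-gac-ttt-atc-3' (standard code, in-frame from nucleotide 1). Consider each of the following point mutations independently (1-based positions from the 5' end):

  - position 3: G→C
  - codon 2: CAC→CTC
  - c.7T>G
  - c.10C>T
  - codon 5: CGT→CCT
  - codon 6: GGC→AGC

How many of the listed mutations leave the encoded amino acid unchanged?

Codon 1: ATG (Met) → ATC (Ile) — missense.
Codon 2: CAC (His) → CTC (Leu) — missense.
Codon 3: TAT (Tyr) → GAT (Asp) — missense.
Codon 4: CGT (Arg) → TGT (Cys) — missense.
Codon 5: CGT (Arg) → CCT (Pro) — missense.
Codon 6: GGC (Gly) → AGC (Ser) — missense.
Synonymous: 0 of 6.

0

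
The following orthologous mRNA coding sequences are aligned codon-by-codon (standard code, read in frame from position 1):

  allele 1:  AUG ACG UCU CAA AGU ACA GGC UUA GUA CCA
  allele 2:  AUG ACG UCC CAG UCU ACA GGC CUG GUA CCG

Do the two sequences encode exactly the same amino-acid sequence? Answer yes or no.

yes

Codon 1: AUG Met / AUG Met — identical.
Codon 2: ACG Thr / ACG Thr — identical.
Codon 3: UCU Ser / UCC Ser — synonymous.
Codon 4: CAA Gln / CAG Gln — synonymous.
Codon 5: AGU Ser / UCU Ser — synonymous.
Codon 6: ACA Thr / ACA Thr — identical.
Codon 7: GGC Gly / GGC Gly — identical.
Codon 8: UUA Leu / CUG Leu — synonymous.
Codon 9: GUA Val / GUA Val — identical.
Codon 10: CCA Pro / CCG Pro — synonymous.
Nonsynonymous differences: 0 → same protein.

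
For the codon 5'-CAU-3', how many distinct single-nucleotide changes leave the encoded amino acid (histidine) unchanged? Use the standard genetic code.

1

Position 1: none → 0 synonymous.
Position 2: none → 0 synonymous.
Position 3: CAC → 1 synonymous.
Total: 0 + 0 + 1 = 1.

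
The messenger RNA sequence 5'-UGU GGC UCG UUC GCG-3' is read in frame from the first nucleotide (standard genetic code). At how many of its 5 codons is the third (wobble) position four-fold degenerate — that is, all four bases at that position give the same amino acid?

Codon 1 UGU (Cys): third position 2-fold.
Codon 2 GGC (Gly): third position 4-fold.
Codon 3 UCG (Ser): third position 4-fold.
Codon 4 UUC (Phe): third position 2-fold.
Codon 5 GCG (Ala): third position 4-fold.
Four-fold degenerate third positions: 3.

3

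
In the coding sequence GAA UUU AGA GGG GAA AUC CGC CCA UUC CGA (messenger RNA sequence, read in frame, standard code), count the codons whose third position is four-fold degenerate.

Codon 1 GAA (Glu): third position 2-fold.
Codon 2 UUU (Phe): third position 2-fold.
Codon 3 AGA (Arg): third position 2-fold.
Codon 4 GGG (Gly): third position 4-fold.
Codon 5 GAA (Glu): third position 2-fold.
Codon 6 AUC (Ile): third position 3-fold.
Codon 7 CGC (Arg): third position 4-fold.
Codon 8 CCA (Pro): third position 4-fold.
Codon 9 UUC (Phe): third position 2-fold.
Codon 10 CGA (Arg): third position 4-fold.
Four-fold degenerate third positions: 4.

4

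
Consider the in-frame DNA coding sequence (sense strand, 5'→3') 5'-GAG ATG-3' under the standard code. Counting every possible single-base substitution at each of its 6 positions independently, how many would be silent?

1

Codon 1 (GAG, Glu): 1 synonymous substitution.
Codon 2 (ATG, Met): 0 synonymous substitutions.
Total: 1 + 0 = 1.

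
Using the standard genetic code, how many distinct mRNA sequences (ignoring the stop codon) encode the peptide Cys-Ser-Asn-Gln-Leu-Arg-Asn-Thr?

Cys: 2 codons.
Ser: 6 codons.
Asn: 2 codons.
Gln: 2 codons.
Leu: 6 codons.
Arg: 6 codons.
Asn: 2 codons.
Thr: 4 codons.
2 × 6 × 2 × 2 × 6 × 6 × 2 × 4 = 13824.

13824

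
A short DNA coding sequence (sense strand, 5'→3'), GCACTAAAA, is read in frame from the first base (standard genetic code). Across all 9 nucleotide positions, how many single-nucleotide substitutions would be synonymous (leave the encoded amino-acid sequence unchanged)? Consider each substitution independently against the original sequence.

Codon 1 (GCA, Ala): 3 synonymous substitutions.
Codon 2 (CTA, Leu): 4 synonymous substitutions.
Codon 3 (AAA, Lys): 1 synonymous substitution.
Total: 3 + 4 + 1 = 8.

8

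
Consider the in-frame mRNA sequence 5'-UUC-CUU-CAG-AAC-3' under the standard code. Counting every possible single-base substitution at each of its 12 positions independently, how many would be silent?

6

Codon 1 (UUC, Phe): 1 synonymous substitution.
Codon 2 (CUU, Leu): 3 synonymous substitutions.
Codon 3 (CAG, Gln): 1 synonymous substitution.
Codon 4 (AAC, Asn): 1 synonymous substitution.
Total: 1 + 3 + 1 + 1 = 6.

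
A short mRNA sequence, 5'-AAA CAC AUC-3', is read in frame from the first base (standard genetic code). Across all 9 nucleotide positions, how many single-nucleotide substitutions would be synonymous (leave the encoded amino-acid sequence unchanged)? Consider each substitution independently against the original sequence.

4

Codon 1 (AAA, Lys): 1 synonymous substitution.
Codon 2 (CAC, His): 1 synonymous substitution.
Codon 3 (AUC, Ile): 2 synonymous substitutions.
Total: 1 + 1 + 2 = 4.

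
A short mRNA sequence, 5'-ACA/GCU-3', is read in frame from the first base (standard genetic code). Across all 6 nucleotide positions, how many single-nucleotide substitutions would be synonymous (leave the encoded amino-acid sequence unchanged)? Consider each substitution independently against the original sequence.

6

Codon 1 (ACA, Thr): 3 synonymous substitutions.
Codon 2 (GCU, Ala): 3 synonymous substitutions.
Total: 3 + 3 = 6.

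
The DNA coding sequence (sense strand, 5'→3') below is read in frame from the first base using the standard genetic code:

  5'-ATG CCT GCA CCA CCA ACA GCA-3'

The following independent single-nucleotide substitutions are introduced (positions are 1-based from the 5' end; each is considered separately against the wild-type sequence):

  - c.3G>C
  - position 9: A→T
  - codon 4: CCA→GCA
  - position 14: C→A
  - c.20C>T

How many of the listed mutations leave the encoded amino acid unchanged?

Codon 1: ATG (Met) → ATC (Ile) — missense.
Codon 3: GCA (Ala) → GCT (Ala) — synonymous.
Codon 4: CCA (Pro) → GCA (Ala) — missense.
Codon 5: CCA (Pro) → CAA (Gln) — missense.
Codon 7: GCA (Ala) → GTA (Val) — missense.
Synonymous: 1 of 5.

1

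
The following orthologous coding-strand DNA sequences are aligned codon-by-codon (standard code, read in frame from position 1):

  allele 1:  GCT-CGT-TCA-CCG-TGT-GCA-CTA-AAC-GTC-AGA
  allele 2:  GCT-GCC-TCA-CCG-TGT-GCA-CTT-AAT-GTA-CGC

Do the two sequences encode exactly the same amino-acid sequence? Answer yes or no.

Codon 1: GCT Ala / GCT Ala — identical.
Codon 2: CGT Arg / GCC Ala — nonsynonymous.
Codon 3: TCA Ser / TCA Ser — identical.
Codon 4: CCG Pro / CCG Pro — identical.
Codon 5: TGT Cys / TGT Cys — identical.
Codon 6: GCA Ala / GCA Ala — identical.
Codon 7: CTA Leu / CTT Leu — synonymous.
Codon 8: AAC Asn / AAT Asn — synonymous.
Codon 9: GTC Val / GTA Val — synonymous.
Codon 10: AGA Arg / CGC Arg — synonymous.
Nonsynonymous differences: 1 → different protein.

no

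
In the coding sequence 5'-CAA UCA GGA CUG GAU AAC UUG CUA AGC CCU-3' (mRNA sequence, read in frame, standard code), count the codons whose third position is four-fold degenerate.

5

Codon 1 CAA (Gln): third position 2-fold.
Codon 2 UCA (Ser): third position 4-fold.
Codon 3 GGA (Gly): third position 4-fold.
Codon 4 CUG (Leu): third position 4-fold.
Codon 5 GAU (Asp): third position 2-fold.
Codon 6 AAC (Asn): third position 2-fold.
Codon 7 UUG (Leu): third position 2-fold.
Codon 8 CUA (Leu): third position 4-fold.
Codon 9 AGC (Ser): third position 2-fold.
Codon 10 CCU (Pro): third position 4-fold.
Four-fold degenerate third positions: 5.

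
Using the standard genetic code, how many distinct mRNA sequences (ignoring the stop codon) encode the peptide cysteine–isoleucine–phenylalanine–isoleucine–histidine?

72

Cys: 2 codons.
Ile: 3 codons.
Phe: 2 codons.
Ile: 3 codons.
His: 2 codons.
2 × 3 × 2 × 3 × 2 = 72.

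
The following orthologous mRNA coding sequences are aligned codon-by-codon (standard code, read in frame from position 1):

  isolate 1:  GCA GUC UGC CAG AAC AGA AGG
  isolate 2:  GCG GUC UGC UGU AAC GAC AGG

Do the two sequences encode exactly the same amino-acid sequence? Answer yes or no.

Codon 1: GCA Ala / GCG Ala — synonymous.
Codon 2: GUC Val / GUC Val — identical.
Codon 3: UGC Cys / UGC Cys — identical.
Codon 4: CAG Gln / UGU Cys — nonsynonymous.
Codon 5: AAC Asn / AAC Asn — identical.
Codon 6: AGA Arg / GAC Asp — nonsynonymous.
Codon 7: AGG Arg / AGG Arg — identical.
Nonsynonymous differences: 2 → different protein.

no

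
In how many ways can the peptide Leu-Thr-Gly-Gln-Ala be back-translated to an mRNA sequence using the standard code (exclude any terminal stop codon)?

768

Leu: 6 codons.
Thr: 4 codons.
Gly: 4 codons.
Gln: 2 codons.
Ala: 4 codons.
6 × 4 × 4 × 2 × 4 = 768.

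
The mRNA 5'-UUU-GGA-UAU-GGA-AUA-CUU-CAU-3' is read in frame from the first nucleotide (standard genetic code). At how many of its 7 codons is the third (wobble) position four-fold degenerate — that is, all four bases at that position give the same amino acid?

Codon 1 UUU (Phe): third position 2-fold.
Codon 2 GGA (Gly): third position 4-fold.
Codon 3 UAU (Tyr): third position 2-fold.
Codon 4 GGA (Gly): third position 4-fold.
Codon 5 AUA (Ile): third position 3-fold.
Codon 6 CUU (Leu): third position 4-fold.
Codon 7 CAU (His): third position 2-fold.
Four-fold degenerate third positions: 3.

3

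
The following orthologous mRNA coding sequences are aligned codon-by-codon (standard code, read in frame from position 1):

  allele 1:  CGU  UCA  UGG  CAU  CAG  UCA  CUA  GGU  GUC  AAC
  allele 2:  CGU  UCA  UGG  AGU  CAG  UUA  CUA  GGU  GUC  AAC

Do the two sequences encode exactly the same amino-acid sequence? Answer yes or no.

no

Codon 1: CGU Arg / CGU Arg — identical.
Codon 2: UCA Ser / UCA Ser — identical.
Codon 3: UGG Trp / UGG Trp — identical.
Codon 4: CAU His / AGU Ser — nonsynonymous.
Codon 5: CAG Gln / CAG Gln — identical.
Codon 6: UCA Ser / UUA Leu — nonsynonymous.
Codon 7: CUA Leu / CUA Leu — identical.
Codon 8: GGU Gly / GGU Gly — identical.
Codon 9: GUC Val / GUC Val — identical.
Codon 10: AAC Asn / AAC Asn — identical.
Nonsynonymous differences: 2 → different protein.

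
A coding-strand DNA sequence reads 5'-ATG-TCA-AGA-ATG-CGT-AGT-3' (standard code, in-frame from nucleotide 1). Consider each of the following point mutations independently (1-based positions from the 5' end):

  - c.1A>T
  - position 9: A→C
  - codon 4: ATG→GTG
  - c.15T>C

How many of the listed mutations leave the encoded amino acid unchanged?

1

Codon 1: ATG (Met) → TTG (Leu) — missense.
Codon 3: AGA (Arg) → AGC (Ser) — missense.
Codon 4: ATG (Met) → GTG (Val) — missense.
Codon 5: CGT (Arg) → CGC (Arg) — synonymous.
Synonymous: 1 of 4.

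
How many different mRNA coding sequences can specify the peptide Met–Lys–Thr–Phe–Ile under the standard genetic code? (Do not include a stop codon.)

48

Met: 1 codon.
Lys: 2 codons.
Thr: 4 codons.
Phe: 2 codons.
Ile: 3 codons.
1 × 2 × 4 × 2 × 3 = 48.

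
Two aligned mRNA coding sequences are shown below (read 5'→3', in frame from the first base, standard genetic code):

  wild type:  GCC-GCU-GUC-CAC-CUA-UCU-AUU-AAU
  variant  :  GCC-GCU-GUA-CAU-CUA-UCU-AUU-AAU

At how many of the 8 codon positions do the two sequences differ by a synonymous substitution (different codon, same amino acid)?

2

Codon 1: GCC Ala / GCC Ala — identical.
Codon 2: GCU Ala / GCU Ala — identical.
Codon 3: GUC Val / GUA Val — synonymous.
Codon 4: CAC His / CAU His — synonymous.
Codon 5: CUA Leu / CUA Leu — identical.
Codon 6: UCU Ser / UCU Ser — identical.
Codon 7: AUU Ile / AUU Ile — identical.
Codon 8: AAU Asn / AAU Asn — identical.
Synonymous differences: 2.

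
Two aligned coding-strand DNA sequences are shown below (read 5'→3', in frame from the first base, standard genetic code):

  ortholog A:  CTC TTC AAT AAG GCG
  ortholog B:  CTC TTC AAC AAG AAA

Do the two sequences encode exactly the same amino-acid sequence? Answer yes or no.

no

Codon 1: CTC Leu / CTC Leu — identical.
Codon 2: TTC Phe / TTC Phe — identical.
Codon 3: AAT Asn / AAC Asn — synonymous.
Codon 4: AAG Lys / AAG Lys — identical.
Codon 5: GCG Ala / AAA Lys — nonsynonymous.
Nonsynonymous differences: 1 → different protein.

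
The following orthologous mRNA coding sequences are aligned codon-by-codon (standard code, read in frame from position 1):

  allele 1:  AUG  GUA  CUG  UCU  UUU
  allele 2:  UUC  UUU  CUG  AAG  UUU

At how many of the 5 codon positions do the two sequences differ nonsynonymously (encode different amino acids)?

3

Codon 1: AUG Met / UUC Phe — nonsynonymous.
Codon 2: GUA Val / UUU Phe — nonsynonymous.
Codon 3: CUG Leu / CUG Leu — identical.
Codon 4: UCU Ser / AAG Lys — nonsynonymous.
Codon 5: UUU Phe / UUU Phe — identical.
Nonsynonymous differences: 3.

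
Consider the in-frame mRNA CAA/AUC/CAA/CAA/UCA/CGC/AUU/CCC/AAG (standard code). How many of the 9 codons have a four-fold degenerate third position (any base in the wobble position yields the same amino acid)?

3

Codon 1 CAA (Gln): third position 2-fold.
Codon 2 AUC (Ile): third position 3-fold.
Codon 3 CAA (Gln): third position 2-fold.
Codon 4 CAA (Gln): third position 2-fold.
Codon 5 UCA (Ser): third position 4-fold.
Codon 6 CGC (Arg): third position 4-fold.
Codon 7 AUU (Ile): third position 3-fold.
Codon 8 CCC (Pro): third position 4-fold.
Codon 9 AAG (Lys): third position 2-fold.
Four-fold degenerate third positions: 3.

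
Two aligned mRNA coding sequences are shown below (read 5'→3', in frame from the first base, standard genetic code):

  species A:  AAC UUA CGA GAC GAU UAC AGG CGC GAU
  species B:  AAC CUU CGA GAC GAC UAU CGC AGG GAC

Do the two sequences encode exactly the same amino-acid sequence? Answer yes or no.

Codon 1: AAC Asn / AAC Asn — identical.
Codon 2: UUA Leu / CUU Leu — synonymous.
Codon 3: CGA Arg / CGA Arg — identical.
Codon 4: GAC Asp / GAC Asp — identical.
Codon 5: GAU Asp / GAC Asp — synonymous.
Codon 6: UAC Tyr / UAU Tyr — synonymous.
Codon 7: AGG Arg / CGC Arg — synonymous.
Codon 8: CGC Arg / AGG Arg — synonymous.
Codon 9: GAU Asp / GAC Asp — synonymous.
Nonsynonymous differences: 0 → same protein.

yes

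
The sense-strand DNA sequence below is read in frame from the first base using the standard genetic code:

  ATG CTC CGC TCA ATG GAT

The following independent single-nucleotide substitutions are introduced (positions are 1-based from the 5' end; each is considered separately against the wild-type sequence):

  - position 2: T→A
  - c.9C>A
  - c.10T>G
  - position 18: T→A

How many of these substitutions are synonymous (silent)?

Codon 1: ATG (Met) → AAG (Lys) — missense.
Codon 3: CGC (Arg) → CGA (Arg) — synonymous.
Codon 4: TCA (Ser) → GCA (Ala) — missense.
Codon 6: GAT (Asp) → GAA (Glu) — missense.
Synonymous: 1 of 4.

1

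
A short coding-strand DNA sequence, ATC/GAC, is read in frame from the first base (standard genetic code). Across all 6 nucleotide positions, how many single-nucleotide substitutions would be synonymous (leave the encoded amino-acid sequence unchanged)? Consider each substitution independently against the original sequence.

Codon 1 (ATC, Ile): 2 synonymous substitutions.
Codon 2 (GAC, Asp): 1 synonymous substitution.
Total: 2 + 1 = 3.

3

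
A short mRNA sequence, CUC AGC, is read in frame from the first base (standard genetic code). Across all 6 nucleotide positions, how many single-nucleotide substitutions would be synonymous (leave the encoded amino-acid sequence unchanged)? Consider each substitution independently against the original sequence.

Codon 1 (CUC, Leu): 3 synonymous substitutions.
Codon 2 (AGC, Ser): 1 synonymous substitution.
Total: 3 + 1 = 4.

4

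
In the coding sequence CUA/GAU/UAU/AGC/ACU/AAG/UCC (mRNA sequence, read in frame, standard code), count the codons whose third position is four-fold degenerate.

3

Codon 1 CUA (Leu): third position 4-fold.
Codon 2 GAU (Asp): third position 2-fold.
Codon 3 UAU (Tyr): third position 2-fold.
Codon 4 AGC (Ser): third position 2-fold.
Codon 5 ACU (Thr): third position 4-fold.
Codon 6 AAG (Lys): third position 2-fold.
Codon 7 UCC (Ser): third position 4-fold.
Four-fold degenerate third positions: 3.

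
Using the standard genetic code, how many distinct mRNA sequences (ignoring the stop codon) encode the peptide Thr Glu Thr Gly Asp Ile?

Thr: 4 codons.
Glu: 2 codons.
Thr: 4 codons.
Gly: 4 codons.
Asp: 2 codons.
Ile: 3 codons.
4 × 2 × 4 × 4 × 2 × 3 = 768.

768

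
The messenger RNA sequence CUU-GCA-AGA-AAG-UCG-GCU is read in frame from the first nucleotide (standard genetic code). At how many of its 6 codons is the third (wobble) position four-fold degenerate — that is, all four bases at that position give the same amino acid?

4

Codon 1 CUU (Leu): third position 4-fold.
Codon 2 GCA (Ala): third position 4-fold.
Codon 3 AGA (Arg): third position 2-fold.
Codon 4 AAG (Lys): third position 2-fold.
Codon 5 UCG (Ser): third position 4-fold.
Codon 6 GCU (Ala): third position 4-fold.
Four-fold degenerate third positions: 4.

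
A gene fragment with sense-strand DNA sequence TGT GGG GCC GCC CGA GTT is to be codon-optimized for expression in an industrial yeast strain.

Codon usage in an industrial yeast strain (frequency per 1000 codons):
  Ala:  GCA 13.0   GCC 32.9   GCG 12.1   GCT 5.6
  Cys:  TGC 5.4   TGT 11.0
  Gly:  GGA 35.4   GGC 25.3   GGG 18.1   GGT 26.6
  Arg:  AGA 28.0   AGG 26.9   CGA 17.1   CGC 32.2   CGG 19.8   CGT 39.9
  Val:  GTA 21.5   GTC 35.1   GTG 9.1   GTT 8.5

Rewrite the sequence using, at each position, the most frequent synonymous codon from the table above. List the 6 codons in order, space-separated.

TGT GGA GCC GCC CGT GTC

Codon 1 (Cys): best is TGT at 11.0.
Codon 2 (Gly): best is GGA at 35.4.
Codon 3 (Ala): best is GCC at 32.9.
Codon 4 (Ala): best is GCC at 32.9.
Codon 5 (Arg): best is CGT at 39.9.
Codon 6 (Val): best is GTC at 35.1.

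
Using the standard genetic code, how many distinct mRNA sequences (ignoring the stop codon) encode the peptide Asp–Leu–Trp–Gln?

Asp: 2 codons.
Leu: 6 codons.
Trp: 1 codon.
Gln: 2 codons.
2 × 6 × 1 × 2 = 24.

24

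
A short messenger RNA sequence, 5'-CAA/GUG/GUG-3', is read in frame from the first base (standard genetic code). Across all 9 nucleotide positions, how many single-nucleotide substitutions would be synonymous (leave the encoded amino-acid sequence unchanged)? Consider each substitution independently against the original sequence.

Codon 1 (CAA, Gln): 1 synonymous substitution.
Codon 2 (GUG, Val): 3 synonymous substitutions.
Codon 3 (GUG, Val): 3 synonymous substitutions.
Total: 1 + 3 + 3 = 7.

7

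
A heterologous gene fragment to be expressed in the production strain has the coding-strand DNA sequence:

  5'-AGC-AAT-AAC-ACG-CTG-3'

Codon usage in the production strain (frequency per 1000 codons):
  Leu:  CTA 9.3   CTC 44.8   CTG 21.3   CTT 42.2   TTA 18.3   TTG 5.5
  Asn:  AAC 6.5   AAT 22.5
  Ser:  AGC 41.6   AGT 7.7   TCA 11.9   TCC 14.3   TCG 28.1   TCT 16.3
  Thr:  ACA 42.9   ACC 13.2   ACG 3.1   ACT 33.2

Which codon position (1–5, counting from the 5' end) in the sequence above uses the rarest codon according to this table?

4

Codon 1 AGC (Ser): 41.6 per 1000.
Codon 2 AAT (Asn): 22.5 per 1000.
Codon 3 AAC (Asn): 6.5 per 1000.
Codon 4 ACG (Thr): 3.1 per 1000.
Codon 5 CTG (Leu): 21.3 per 1000.
Lowest frequency is 3.1 at codon 4.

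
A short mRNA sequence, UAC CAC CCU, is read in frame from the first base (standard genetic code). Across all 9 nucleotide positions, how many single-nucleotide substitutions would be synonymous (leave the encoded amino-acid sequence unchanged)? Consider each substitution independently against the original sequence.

Codon 1 (UAC, Tyr): 1 synonymous substitution.
Codon 2 (CAC, His): 1 synonymous substitution.
Codon 3 (CCU, Pro): 3 synonymous substitutions.
Total: 1 + 1 + 3 = 5.

5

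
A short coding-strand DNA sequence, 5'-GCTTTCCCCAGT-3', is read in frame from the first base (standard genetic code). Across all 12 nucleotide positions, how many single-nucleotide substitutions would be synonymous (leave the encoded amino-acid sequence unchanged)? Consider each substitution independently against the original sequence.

8

Codon 1 (GCT, Ala): 3 synonymous substitutions.
Codon 2 (TTC, Phe): 1 synonymous substitution.
Codon 3 (CCC, Pro): 3 synonymous substitutions.
Codon 4 (AGT, Ser): 1 synonymous substitution.
Total: 3 + 1 + 3 + 1 = 8.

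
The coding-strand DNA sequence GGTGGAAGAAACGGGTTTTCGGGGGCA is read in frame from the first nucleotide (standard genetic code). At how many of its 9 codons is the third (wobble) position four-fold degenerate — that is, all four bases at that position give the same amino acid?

6

Codon 1 GGT (Gly): third position 4-fold.
Codon 2 GGA (Gly): third position 4-fold.
Codon 3 AGA (Arg): third position 2-fold.
Codon 4 AAC (Asn): third position 2-fold.
Codon 5 GGG (Gly): third position 4-fold.
Codon 6 TTT (Phe): third position 2-fold.
Codon 7 TCG (Ser): third position 4-fold.
Codon 8 GGG (Gly): third position 4-fold.
Codon 9 GCA (Ala): third position 4-fold.
Four-fold degenerate third positions: 6.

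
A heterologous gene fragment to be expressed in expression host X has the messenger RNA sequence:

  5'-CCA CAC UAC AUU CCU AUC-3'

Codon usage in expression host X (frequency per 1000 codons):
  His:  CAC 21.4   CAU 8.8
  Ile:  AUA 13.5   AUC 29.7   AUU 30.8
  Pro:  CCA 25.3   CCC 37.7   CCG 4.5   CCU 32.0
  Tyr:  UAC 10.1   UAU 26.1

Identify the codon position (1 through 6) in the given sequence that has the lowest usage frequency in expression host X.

3

Codon 1 CCA (Pro): 25.3 per 1000.
Codon 2 CAC (His): 21.4 per 1000.
Codon 3 UAC (Tyr): 10.1 per 1000.
Codon 4 AUU (Ile): 30.8 per 1000.
Codon 5 CCU (Pro): 32.0 per 1000.
Codon 6 AUC (Ile): 29.7 per 1000.
Lowest frequency is 10.1 at codon 3.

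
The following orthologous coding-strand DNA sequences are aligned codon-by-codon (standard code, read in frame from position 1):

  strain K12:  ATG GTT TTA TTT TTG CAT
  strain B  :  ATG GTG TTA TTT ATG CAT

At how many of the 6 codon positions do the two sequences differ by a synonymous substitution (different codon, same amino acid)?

Codon 1: ATG Met / ATG Met — identical.
Codon 2: GTT Val / GTG Val — synonymous.
Codon 3: TTA Leu / TTA Leu — identical.
Codon 4: TTT Phe / TTT Phe — identical.
Codon 5: TTG Leu / ATG Met — nonsynonymous.
Codon 6: CAT His / CAT His — identical.
Synonymous differences: 1.

1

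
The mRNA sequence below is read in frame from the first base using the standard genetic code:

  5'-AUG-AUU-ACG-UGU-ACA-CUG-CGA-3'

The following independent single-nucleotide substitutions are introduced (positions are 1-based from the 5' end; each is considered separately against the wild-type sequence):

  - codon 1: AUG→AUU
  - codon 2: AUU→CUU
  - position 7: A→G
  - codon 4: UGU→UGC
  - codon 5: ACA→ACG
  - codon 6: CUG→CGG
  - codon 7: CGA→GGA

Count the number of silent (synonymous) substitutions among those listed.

2

Codon 1: AUG (Met) → AUU (Ile) — missense.
Codon 2: AUU (Ile) → CUU (Leu) — missense.
Codon 3: ACG (Thr) → GCG (Ala) — missense.
Codon 4: UGU (Cys) → UGC (Cys) — synonymous.
Codon 5: ACA (Thr) → ACG (Thr) — synonymous.
Codon 6: CUG (Leu) → CGG (Arg) — missense.
Codon 7: CGA (Arg) → GGA (Gly) — missense.
Synonymous: 2 of 7.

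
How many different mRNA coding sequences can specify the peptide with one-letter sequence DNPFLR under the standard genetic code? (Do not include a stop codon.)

1152

Asp: 2 codons.
Asn: 2 codons.
Pro: 4 codons.
Phe: 2 codons.
Leu: 6 codons.
Arg: 6 codons.
2 × 2 × 4 × 2 × 6 × 6 = 1152.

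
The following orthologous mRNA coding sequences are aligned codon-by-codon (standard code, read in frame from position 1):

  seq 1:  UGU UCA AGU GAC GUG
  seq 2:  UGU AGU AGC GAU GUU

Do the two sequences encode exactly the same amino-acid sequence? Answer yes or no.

yes

Codon 1: UGU Cys / UGU Cys — identical.
Codon 2: UCA Ser / AGU Ser — synonymous.
Codon 3: AGU Ser / AGC Ser — synonymous.
Codon 4: GAC Asp / GAU Asp — synonymous.
Codon 5: GUG Val / GUU Val — synonymous.
Nonsynonymous differences: 0 → same protein.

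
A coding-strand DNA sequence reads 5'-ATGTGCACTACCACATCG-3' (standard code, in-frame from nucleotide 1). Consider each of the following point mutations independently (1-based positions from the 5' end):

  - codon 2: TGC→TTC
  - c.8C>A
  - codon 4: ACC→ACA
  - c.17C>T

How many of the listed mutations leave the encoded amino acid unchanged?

Codon 2: TGC (Cys) → TTC (Phe) — missense.
Codon 3: ACT (Thr) → AAT (Asn) — missense.
Codon 4: ACC (Thr) → ACA (Thr) — synonymous.
Codon 6: TCG (Ser) → TTG (Leu) — missense.
Synonymous: 1 of 4.

1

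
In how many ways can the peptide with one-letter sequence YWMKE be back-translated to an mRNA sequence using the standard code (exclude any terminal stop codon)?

Tyr: 2 codons.
Trp: 1 codon.
Met: 1 codon.
Lys: 2 codons.
Glu: 2 codons.
2 × 1 × 1 × 2 × 2 = 8.

8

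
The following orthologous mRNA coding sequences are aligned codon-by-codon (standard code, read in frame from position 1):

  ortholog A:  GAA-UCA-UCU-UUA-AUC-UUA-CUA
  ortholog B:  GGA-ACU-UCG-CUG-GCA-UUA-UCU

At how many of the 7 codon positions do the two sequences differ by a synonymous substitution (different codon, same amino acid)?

2

Codon 1: GAA Glu / GGA Gly — nonsynonymous.
Codon 2: UCA Ser / ACU Thr — nonsynonymous.
Codon 3: UCU Ser / UCG Ser — synonymous.
Codon 4: UUA Leu / CUG Leu — synonymous.
Codon 5: AUC Ile / GCA Ala — nonsynonymous.
Codon 6: UUA Leu / UUA Leu — identical.
Codon 7: CUA Leu / UCU Ser — nonsynonymous.
Synonymous differences: 2.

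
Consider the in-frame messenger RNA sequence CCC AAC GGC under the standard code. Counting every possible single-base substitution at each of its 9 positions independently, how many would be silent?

Codon 1 (CCC, Pro): 3 synonymous substitutions.
Codon 2 (AAC, Asn): 1 synonymous substitution.
Codon 3 (GGC, Gly): 3 synonymous substitutions.
Total: 3 + 1 + 3 = 7.

7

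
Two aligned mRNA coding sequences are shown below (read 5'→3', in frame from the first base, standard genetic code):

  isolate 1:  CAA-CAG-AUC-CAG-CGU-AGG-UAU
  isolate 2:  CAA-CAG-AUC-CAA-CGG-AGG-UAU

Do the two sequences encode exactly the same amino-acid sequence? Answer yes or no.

Codon 1: CAA Gln / CAA Gln — identical.
Codon 2: CAG Gln / CAG Gln — identical.
Codon 3: AUC Ile / AUC Ile — identical.
Codon 4: CAG Gln / CAA Gln — synonymous.
Codon 5: CGU Arg / CGG Arg — synonymous.
Codon 6: AGG Arg / AGG Arg — identical.
Codon 7: UAU Tyr / UAU Tyr — identical.
Nonsynonymous differences: 0 → same protein.

yes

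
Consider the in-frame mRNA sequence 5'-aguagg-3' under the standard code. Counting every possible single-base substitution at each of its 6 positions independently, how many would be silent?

3

Codon 1 (AGU, Ser): 1 synonymous substitution.
Codon 2 (AGG, Arg): 2 synonymous substitutions.
Total: 1 + 2 = 3.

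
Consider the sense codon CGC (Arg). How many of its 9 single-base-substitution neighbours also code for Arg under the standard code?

3

Position 1: none → 0 synonymous.
Position 2: none → 0 synonymous.
Position 3: CGU, CGA, CGG → 3 synonymous.
Total: 0 + 0 + 3 = 3.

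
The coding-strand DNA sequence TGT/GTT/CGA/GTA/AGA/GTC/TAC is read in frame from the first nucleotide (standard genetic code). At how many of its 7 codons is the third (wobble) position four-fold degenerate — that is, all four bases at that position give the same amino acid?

Codon 1 TGT (Cys): third position 2-fold.
Codon 2 GTT (Val): third position 4-fold.
Codon 3 CGA (Arg): third position 4-fold.
Codon 4 GTA (Val): third position 4-fold.
Codon 5 AGA (Arg): third position 2-fold.
Codon 6 GTC (Val): third position 4-fold.
Codon 7 TAC (Tyr): third position 2-fold.
Four-fold degenerate third positions: 4.

4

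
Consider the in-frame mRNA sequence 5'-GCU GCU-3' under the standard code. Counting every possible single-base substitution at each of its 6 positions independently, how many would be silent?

Codon 1 (GCU, Ala): 3 synonymous substitutions.
Codon 2 (GCU, Ala): 3 synonymous substitutions.
Total: 3 + 3 = 6.

6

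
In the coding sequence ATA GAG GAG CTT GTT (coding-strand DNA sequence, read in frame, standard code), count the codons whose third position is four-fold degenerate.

2

Codon 1 ATA (Ile): third position 3-fold.
Codon 2 GAG (Glu): third position 2-fold.
Codon 3 GAG (Glu): third position 2-fold.
Codon 4 CTT (Leu): third position 4-fold.
Codon 5 GTT (Val): third position 4-fold.
Four-fold degenerate third positions: 2.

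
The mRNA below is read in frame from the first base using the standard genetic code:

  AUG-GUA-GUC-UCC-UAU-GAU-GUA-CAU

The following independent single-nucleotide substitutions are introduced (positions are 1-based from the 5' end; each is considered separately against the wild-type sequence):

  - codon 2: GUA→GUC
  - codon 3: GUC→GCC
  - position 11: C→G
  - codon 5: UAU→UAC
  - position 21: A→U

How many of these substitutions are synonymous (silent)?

Codon 2: GUA (Val) → GUC (Val) — synonymous.
Codon 3: GUC (Val) → GCC (Ala) — missense.
Codon 4: UCC (Ser) → UGC (Cys) — missense.
Codon 5: UAU (Tyr) → UAC (Tyr) — synonymous.
Codon 7: GUA (Val) → GUU (Val) — synonymous.
Synonymous: 3 of 5.

3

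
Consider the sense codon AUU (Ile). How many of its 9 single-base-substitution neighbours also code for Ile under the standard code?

Position 1: none → 0 synonymous.
Position 2: none → 0 synonymous.
Position 3: AUC, AUA → 2 synonymous.
Total: 0 + 0 + 2 = 2.

2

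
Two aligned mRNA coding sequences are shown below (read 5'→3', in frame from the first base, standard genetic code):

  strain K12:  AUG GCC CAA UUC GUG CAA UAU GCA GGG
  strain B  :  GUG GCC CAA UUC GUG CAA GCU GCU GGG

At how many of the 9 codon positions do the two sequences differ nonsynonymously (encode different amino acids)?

2

Codon 1: AUG Met / GUG Val — nonsynonymous.
Codon 2: GCC Ala / GCC Ala — identical.
Codon 3: CAA Gln / CAA Gln — identical.
Codon 4: UUC Phe / UUC Phe — identical.
Codon 5: GUG Val / GUG Val — identical.
Codon 6: CAA Gln / CAA Gln — identical.
Codon 7: UAU Tyr / GCU Ala — nonsynonymous.
Codon 8: GCA Ala / GCU Ala — synonymous.
Codon 9: GGG Gly / GGG Gly — identical.
Nonsynonymous differences: 2.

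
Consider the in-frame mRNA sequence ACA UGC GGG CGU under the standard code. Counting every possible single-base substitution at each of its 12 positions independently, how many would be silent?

10

Codon 1 (ACA, Thr): 3 synonymous substitutions.
Codon 2 (UGC, Cys): 1 synonymous substitution.
Codon 3 (GGG, Gly): 3 synonymous substitutions.
Codon 4 (CGU, Arg): 3 synonymous substitutions.
Total: 3 + 1 + 3 + 3 = 10.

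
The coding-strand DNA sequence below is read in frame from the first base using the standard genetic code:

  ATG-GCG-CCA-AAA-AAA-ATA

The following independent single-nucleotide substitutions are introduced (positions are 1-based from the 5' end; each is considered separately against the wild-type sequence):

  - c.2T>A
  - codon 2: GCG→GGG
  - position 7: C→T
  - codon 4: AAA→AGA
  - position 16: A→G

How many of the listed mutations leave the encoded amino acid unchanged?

Codon 1: ATG (Met) → AAG (Lys) — missense.
Codon 2: GCG (Ala) → GGG (Gly) — missense.
Codon 3: CCA (Pro) → TCA (Ser) — missense.
Codon 4: AAA (Lys) → AGA (Arg) — missense.
Codon 6: ATA (Ile) → GTA (Val) — missense.
Synonymous: 0 of 5.

0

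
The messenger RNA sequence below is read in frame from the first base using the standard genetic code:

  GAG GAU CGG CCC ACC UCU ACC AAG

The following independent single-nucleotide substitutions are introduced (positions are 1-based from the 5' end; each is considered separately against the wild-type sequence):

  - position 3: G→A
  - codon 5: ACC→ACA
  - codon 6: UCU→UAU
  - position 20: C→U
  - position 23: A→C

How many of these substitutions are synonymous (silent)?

Codon 1: GAG (Glu) → GAA (Glu) — synonymous.
Codon 5: ACC (Thr) → ACA (Thr) — synonymous.
Codon 6: UCU (Ser) → UAU (Tyr) — missense.
Codon 7: ACC (Thr) → AUC (Ile) — missense.
Codon 8: AAG (Lys) → ACG (Thr) — missense.
Synonymous: 2 of 5.

2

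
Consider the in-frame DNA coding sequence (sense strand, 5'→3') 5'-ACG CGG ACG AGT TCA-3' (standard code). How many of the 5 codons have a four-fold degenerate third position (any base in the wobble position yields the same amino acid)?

Codon 1 ACG (Thr): third position 4-fold.
Codon 2 CGG (Arg): third position 4-fold.
Codon 3 ACG (Thr): third position 4-fold.
Codon 4 AGT (Ser): third position 2-fold.
Codon 5 TCA (Ser): third position 4-fold.
Four-fold degenerate third positions: 4.

4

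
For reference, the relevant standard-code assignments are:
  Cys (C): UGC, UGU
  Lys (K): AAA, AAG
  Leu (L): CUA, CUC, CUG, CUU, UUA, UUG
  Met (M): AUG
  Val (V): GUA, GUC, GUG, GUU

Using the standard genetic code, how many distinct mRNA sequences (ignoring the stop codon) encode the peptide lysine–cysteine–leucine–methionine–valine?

Lys: 2 codons.
Cys: 2 codons.
Leu: 6 codons.
Met: 1 codon.
Val: 4 codons.
2 × 2 × 6 × 1 × 4 = 96.

96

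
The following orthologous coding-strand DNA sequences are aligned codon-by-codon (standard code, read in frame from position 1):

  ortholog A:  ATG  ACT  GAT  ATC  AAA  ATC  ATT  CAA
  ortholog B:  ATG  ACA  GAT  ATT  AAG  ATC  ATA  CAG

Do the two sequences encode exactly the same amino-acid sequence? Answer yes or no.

Codon 1: ATG Met / ATG Met — identical.
Codon 2: ACT Thr / ACA Thr — synonymous.
Codon 3: GAT Asp / GAT Asp — identical.
Codon 4: ATC Ile / ATT Ile — synonymous.
Codon 5: AAA Lys / AAG Lys — synonymous.
Codon 6: ATC Ile / ATC Ile — identical.
Codon 7: ATT Ile / ATA Ile — synonymous.
Codon 8: CAA Gln / CAG Gln — synonymous.
Nonsynonymous differences: 0 → same protein.

yes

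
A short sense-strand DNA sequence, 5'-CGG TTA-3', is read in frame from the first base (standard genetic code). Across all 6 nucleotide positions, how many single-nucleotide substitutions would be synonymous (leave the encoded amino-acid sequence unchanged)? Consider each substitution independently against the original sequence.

Codon 1 (CGG, Arg): 4 synonymous substitutions.
Codon 2 (TTA, Leu): 2 synonymous substitutions.
Total: 4 + 2 = 6.

6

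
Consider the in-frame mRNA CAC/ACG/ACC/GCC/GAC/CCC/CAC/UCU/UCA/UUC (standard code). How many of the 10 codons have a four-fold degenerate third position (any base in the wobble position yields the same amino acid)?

Codon 1 CAC (His): third position 2-fold.
Codon 2 ACG (Thr): third position 4-fold.
Codon 3 ACC (Thr): third position 4-fold.
Codon 4 GCC (Ala): third position 4-fold.
Codon 5 GAC (Asp): third position 2-fold.
Codon 6 CCC (Pro): third position 4-fold.
Codon 7 CAC (His): third position 2-fold.
Codon 8 UCU (Ser): third position 4-fold.
Codon 9 UCA (Ser): third position 4-fold.
Codon 10 UUC (Phe): third position 2-fold.
Four-fold degenerate third positions: 6.

6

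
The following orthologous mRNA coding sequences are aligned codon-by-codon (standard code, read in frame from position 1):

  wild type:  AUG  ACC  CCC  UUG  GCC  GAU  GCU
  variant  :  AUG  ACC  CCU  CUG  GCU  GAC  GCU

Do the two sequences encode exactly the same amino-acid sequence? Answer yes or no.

Codon 1: AUG Met / AUG Met — identical.
Codon 2: ACC Thr / ACC Thr — identical.
Codon 3: CCC Pro / CCU Pro — synonymous.
Codon 4: UUG Leu / CUG Leu — synonymous.
Codon 5: GCC Ala / GCU Ala — synonymous.
Codon 6: GAU Asp / GAC Asp — synonymous.
Codon 7: GCU Ala / GCU Ala — identical.
Nonsynonymous differences: 0 → same protein.

yes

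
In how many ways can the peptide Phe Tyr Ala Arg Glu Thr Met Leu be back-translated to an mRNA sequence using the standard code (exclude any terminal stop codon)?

Phe: 2 codons.
Tyr: 2 codons.
Ala: 4 codons.
Arg: 6 codons.
Glu: 2 codons.
Thr: 4 codons.
Met: 1 codon.
Leu: 6 codons.
2 × 2 × 4 × 6 × 2 × 4 × 1 × 6 = 4608.

4608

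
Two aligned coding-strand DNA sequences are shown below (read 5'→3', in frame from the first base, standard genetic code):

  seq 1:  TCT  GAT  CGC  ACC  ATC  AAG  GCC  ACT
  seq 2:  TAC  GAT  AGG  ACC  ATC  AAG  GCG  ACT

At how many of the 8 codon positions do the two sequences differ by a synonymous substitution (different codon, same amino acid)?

2

Codon 1: TCT Ser / TAC Tyr — nonsynonymous.
Codon 2: GAT Asp / GAT Asp — identical.
Codon 3: CGC Arg / AGG Arg — synonymous.
Codon 4: ACC Thr / ACC Thr — identical.
Codon 5: ATC Ile / ATC Ile — identical.
Codon 6: AAG Lys / AAG Lys — identical.
Codon 7: GCC Ala / GCG Ala — synonymous.
Codon 8: ACT Thr / ACT Thr — identical.
Synonymous differences: 2.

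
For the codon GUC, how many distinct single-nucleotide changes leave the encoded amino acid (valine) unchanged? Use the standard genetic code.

3

Position 1: none → 0 synonymous.
Position 2: none → 0 synonymous.
Position 3: GUU, GUA, GUG → 3 synonymous.
Total: 0 + 0 + 3 = 3.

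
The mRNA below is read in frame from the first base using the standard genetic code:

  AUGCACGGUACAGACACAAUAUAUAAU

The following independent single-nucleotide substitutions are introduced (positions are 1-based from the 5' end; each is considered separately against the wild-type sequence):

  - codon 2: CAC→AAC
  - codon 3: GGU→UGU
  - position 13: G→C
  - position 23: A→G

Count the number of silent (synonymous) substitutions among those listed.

0

Codon 2: CAC (His) → AAC (Asn) — missense.
Codon 3: GGU (Gly) → UGU (Cys) — missense.
Codon 5: GAC (Asp) → CAC (His) — missense.
Codon 8: UAU (Tyr) → UGU (Cys) — missense.
Synonymous: 0 of 4.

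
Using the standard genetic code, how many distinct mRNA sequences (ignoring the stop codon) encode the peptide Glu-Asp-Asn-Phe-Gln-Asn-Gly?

256

Glu: 2 codons.
Asp: 2 codons.
Asn: 2 codons.
Phe: 2 codons.
Gln: 2 codons.
Asn: 2 codons.
Gly: 4 codons.
2 × 2 × 2 × 2 × 2 × 2 × 4 = 256.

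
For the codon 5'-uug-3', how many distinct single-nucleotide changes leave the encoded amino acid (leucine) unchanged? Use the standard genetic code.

2

Position 1: CUG → 1 synonymous.
Position 2: none → 0 synonymous.
Position 3: UUA → 1 synonymous.
Total: 1 + 0 + 1 = 2.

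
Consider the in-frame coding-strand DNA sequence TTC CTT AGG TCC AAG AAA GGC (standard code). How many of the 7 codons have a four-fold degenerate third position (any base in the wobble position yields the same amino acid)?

Codon 1 TTC (Phe): third position 2-fold.
Codon 2 CTT (Leu): third position 4-fold.
Codon 3 AGG (Arg): third position 2-fold.
Codon 4 TCC (Ser): third position 4-fold.
Codon 5 AAG (Lys): third position 2-fold.
Codon 6 AAA (Lys): third position 2-fold.
Codon 7 GGC (Gly): third position 4-fold.
Four-fold degenerate third positions: 3.

3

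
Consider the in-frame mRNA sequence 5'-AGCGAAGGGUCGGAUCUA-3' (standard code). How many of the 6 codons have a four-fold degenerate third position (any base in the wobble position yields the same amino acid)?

3

Codon 1 AGC (Ser): third position 2-fold.
Codon 2 GAA (Glu): third position 2-fold.
Codon 3 GGG (Gly): third position 4-fold.
Codon 4 UCG (Ser): third position 4-fold.
Codon 5 GAU (Asp): third position 2-fold.
Codon 6 CUA (Leu): third position 4-fold.
Four-fold degenerate third positions: 3.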